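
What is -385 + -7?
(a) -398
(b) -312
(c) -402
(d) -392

-385 + -7 = -392
d) -392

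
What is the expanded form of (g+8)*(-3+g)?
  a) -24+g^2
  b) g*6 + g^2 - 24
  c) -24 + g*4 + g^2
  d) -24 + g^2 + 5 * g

Expanding (g+8)*(-3+g):
= -24 + g^2 + 5 * g
d) -24 + g^2 + 5 * g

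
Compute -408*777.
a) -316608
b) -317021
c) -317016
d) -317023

-408 * 777 = -317016
c) -317016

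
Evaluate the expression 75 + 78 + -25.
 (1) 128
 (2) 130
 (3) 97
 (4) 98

First: 75 + 78 = 153
Then: 153 + -25 = 128
1) 128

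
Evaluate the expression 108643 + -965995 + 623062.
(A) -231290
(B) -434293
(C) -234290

First: 108643 + -965995 = -857352
Then: -857352 + 623062 = -234290
C) -234290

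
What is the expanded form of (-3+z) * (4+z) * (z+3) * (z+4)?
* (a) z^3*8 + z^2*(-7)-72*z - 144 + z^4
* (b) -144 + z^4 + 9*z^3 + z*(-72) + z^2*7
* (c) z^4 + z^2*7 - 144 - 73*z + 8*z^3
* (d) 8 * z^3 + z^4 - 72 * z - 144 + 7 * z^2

Expanding (-3+z) * (4+z) * (z+3) * (z+4):
= 8 * z^3 + z^4 - 72 * z - 144 + 7 * z^2
d) 8 * z^3 + z^4 - 72 * z - 144 + 7 * z^2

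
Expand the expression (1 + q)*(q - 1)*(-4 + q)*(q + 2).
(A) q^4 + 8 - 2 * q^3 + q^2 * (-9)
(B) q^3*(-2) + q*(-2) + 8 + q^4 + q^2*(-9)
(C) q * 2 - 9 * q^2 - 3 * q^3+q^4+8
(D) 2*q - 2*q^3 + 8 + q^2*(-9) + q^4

Expanding (1 + q)*(q - 1)*(-4 + q)*(q + 2):
= 2*q - 2*q^3 + 8 + q^2*(-9) + q^4
D) 2*q - 2*q^3 + 8 + q^2*(-9) + q^4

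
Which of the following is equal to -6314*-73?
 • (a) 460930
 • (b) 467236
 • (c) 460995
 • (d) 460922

-6314 * -73 = 460922
d) 460922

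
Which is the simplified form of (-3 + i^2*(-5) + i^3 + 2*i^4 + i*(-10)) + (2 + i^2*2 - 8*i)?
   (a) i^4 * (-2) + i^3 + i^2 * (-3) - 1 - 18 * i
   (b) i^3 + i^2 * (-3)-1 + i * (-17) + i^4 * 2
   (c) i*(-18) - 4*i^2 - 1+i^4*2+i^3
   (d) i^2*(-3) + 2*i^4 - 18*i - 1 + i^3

Adding the polynomials and combining like terms:
(-3 + i^2*(-5) + i^3 + 2*i^4 + i*(-10)) + (2 + i^2*2 - 8*i)
= i^2*(-3) + 2*i^4 - 18*i - 1 + i^3
d) i^2*(-3) + 2*i^4 - 18*i - 1 + i^3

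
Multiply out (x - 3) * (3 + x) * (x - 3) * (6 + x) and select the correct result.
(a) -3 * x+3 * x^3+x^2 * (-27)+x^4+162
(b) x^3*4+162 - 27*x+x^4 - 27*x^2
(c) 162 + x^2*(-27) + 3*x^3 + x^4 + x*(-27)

Expanding (x - 3) * (3 + x) * (x - 3) * (6 + x):
= 162 + x^2*(-27) + 3*x^3 + x^4 + x*(-27)
c) 162 + x^2*(-27) + 3*x^3 + x^4 + x*(-27)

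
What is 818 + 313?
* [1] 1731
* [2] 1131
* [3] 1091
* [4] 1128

818 + 313 = 1131
2) 1131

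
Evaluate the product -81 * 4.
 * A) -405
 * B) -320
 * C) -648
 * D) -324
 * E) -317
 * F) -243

-81 * 4 = -324
D) -324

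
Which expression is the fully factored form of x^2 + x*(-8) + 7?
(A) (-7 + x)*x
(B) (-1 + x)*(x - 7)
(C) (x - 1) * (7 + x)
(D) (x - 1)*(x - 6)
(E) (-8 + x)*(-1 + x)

We need to factor x^2 + x*(-8) + 7.
The factored form is (-1 + x)*(x - 7).
B) (-1 + x)*(x - 7)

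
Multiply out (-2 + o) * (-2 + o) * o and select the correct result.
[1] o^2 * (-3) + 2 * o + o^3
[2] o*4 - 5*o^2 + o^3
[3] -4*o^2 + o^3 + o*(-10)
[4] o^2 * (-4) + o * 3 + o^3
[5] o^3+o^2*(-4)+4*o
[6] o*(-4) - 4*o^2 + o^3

Expanding (-2 + o) * (-2 + o) * o:
= o^3+o^2*(-4)+4*o
5) o^3+o^2*(-4)+4*o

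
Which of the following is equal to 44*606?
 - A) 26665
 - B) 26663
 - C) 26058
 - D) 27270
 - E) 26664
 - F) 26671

44 * 606 = 26664
E) 26664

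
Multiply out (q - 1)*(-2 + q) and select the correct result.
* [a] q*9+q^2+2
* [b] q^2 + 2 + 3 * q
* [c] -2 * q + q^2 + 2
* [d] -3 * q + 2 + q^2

Expanding (q - 1)*(-2 + q):
= -3 * q + 2 + q^2
d) -3 * q + 2 + q^2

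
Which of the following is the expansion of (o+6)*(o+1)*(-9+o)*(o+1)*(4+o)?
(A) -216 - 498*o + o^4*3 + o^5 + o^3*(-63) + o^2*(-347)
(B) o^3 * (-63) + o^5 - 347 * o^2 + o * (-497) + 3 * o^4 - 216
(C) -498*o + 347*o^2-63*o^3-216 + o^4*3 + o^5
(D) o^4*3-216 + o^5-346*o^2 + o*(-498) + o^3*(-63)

Expanding (o+6)*(o+1)*(-9+o)*(o+1)*(4+o):
= -216 - 498*o + o^4*3 + o^5 + o^3*(-63) + o^2*(-347)
A) -216 - 498*o + o^4*3 + o^5 + o^3*(-63) + o^2*(-347)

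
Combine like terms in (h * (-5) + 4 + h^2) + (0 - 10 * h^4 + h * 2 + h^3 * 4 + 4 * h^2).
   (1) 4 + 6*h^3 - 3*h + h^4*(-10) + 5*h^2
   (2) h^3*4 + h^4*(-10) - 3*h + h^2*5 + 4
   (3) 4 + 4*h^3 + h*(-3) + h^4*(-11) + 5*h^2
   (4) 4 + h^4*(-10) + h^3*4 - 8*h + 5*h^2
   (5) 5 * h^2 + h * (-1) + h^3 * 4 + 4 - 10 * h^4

Adding the polynomials and combining like terms:
(h*(-5) + 4 + h^2) + (0 - 10*h^4 + h*2 + h^3*4 + 4*h^2)
= h^3*4 + h^4*(-10) - 3*h + h^2*5 + 4
2) h^3*4 + h^4*(-10) - 3*h + h^2*5 + 4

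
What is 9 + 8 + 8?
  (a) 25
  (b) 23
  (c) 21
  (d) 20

First: 9 + 8 = 17
Then: 17 + 8 = 25
a) 25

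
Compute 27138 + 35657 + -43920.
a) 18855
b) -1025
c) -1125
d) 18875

First: 27138 + 35657 = 62795
Then: 62795 + -43920 = 18875
d) 18875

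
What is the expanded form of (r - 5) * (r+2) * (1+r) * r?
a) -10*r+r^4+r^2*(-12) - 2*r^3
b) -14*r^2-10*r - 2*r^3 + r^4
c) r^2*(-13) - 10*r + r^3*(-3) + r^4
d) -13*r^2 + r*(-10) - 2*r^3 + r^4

Expanding (r - 5) * (r+2) * (1+r) * r:
= -13*r^2 + r*(-10) - 2*r^3 + r^4
d) -13*r^2 + r*(-10) - 2*r^3 + r^4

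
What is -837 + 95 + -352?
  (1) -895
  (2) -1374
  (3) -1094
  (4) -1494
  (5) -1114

First: -837 + 95 = -742
Then: -742 + -352 = -1094
3) -1094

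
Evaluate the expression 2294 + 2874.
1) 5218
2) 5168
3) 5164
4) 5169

2294 + 2874 = 5168
2) 5168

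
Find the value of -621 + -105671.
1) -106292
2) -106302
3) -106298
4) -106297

-621 + -105671 = -106292
1) -106292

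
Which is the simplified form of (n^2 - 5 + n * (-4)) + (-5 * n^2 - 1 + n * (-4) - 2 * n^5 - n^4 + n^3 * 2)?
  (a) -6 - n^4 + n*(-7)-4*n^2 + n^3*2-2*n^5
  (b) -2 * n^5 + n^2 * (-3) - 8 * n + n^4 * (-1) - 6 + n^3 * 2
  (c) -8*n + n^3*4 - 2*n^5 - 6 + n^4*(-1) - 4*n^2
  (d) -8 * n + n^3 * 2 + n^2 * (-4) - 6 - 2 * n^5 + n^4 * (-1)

Adding the polynomials and combining like terms:
(n^2 - 5 + n*(-4)) + (-5*n^2 - 1 + n*(-4) - 2*n^5 - n^4 + n^3*2)
= -8 * n + n^3 * 2 + n^2 * (-4) - 6 - 2 * n^5 + n^4 * (-1)
d) -8 * n + n^3 * 2 + n^2 * (-4) - 6 - 2 * n^5 + n^4 * (-1)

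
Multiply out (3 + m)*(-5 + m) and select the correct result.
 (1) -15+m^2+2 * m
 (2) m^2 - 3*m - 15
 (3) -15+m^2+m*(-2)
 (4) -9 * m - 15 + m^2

Expanding (3 + m)*(-5 + m):
= -15+m^2+m*(-2)
3) -15+m^2+m*(-2)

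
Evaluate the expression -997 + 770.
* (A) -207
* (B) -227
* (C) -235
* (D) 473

-997 + 770 = -227
B) -227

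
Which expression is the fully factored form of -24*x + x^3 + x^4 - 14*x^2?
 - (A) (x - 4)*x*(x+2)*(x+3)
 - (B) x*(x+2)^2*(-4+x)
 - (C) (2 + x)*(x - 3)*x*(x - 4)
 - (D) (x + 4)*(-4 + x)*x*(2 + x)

We need to factor -24*x + x^3 + x^4 - 14*x^2.
The factored form is (x - 4)*x*(x+2)*(x+3).
A) (x - 4)*x*(x+2)*(x+3)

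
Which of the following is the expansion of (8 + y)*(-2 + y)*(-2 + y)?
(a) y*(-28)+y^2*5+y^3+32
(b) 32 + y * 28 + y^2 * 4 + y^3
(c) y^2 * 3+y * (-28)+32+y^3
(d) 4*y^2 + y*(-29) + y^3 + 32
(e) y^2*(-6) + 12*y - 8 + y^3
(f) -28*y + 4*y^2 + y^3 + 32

Expanding (8 + y)*(-2 + y)*(-2 + y):
= -28*y + 4*y^2 + y^3 + 32
f) -28*y + 4*y^2 + y^3 + 32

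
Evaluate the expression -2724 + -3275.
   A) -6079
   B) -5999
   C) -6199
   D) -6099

-2724 + -3275 = -5999
B) -5999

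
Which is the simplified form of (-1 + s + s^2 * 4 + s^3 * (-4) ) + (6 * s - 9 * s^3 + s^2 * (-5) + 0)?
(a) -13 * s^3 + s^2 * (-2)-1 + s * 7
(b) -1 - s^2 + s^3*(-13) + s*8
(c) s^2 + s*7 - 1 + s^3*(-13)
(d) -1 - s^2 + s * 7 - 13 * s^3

Adding the polynomials and combining like terms:
(-1 + s + s^2*4 + s^3*(-4)) + (6*s - 9*s^3 + s^2*(-5) + 0)
= -1 - s^2 + s * 7 - 13 * s^3
d) -1 - s^2 + s * 7 - 13 * s^3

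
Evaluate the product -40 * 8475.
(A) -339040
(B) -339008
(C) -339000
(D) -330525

-40 * 8475 = -339000
C) -339000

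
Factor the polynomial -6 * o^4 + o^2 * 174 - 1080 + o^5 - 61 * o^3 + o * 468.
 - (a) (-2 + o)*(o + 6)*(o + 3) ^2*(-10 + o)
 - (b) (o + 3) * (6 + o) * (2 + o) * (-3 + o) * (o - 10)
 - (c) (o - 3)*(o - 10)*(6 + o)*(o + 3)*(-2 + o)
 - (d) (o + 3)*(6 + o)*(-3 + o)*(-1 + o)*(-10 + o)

We need to factor -6 * o^4 + o^2 * 174 - 1080 + o^5 - 61 * o^3 + o * 468.
The factored form is (o - 3)*(o - 10)*(6 + o)*(o + 3)*(-2 + o).
c) (o - 3)*(o - 10)*(6 + o)*(o + 3)*(-2 + o)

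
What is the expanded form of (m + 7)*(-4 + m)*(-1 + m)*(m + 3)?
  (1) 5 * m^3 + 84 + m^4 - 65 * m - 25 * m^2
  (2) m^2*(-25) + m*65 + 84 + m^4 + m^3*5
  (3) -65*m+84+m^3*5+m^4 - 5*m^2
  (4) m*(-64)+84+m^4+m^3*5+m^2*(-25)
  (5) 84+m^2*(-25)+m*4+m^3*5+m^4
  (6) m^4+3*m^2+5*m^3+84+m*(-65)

Expanding (m + 7)*(-4 + m)*(-1 + m)*(m + 3):
= 5 * m^3 + 84 + m^4 - 65 * m - 25 * m^2
1) 5 * m^3 + 84 + m^4 - 65 * m - 25 * m^2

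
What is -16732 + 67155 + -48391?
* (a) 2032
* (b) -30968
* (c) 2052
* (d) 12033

First: -16732 + 67155 = 50423
Then: 50423 + -48391 = 2032
a) 2032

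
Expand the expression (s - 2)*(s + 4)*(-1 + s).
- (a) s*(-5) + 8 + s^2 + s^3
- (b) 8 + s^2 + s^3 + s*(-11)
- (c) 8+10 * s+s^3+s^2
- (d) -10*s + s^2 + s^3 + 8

Expanding (s - 2)*(s + 4)*(-1 + s):
= -10*s + s^2 + s^3 + 8
d) -10*s + s^2 + s^3 + 8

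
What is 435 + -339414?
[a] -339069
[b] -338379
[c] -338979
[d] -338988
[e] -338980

435 + -339414 = -338979
c) -338979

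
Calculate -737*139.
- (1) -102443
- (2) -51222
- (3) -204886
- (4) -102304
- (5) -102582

-737 * 139 = -102443
1) -102443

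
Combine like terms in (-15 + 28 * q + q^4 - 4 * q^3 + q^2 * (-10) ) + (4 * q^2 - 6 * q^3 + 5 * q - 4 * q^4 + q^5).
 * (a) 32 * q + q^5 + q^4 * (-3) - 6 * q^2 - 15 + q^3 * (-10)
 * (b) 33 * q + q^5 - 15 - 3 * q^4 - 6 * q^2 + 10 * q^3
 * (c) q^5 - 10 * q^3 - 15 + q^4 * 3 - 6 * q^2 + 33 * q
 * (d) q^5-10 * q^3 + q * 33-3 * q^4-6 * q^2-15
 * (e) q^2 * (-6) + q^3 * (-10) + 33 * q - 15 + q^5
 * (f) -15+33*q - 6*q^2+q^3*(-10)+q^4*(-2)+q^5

Adding the polynomials and combining like terms:
(-15 + 28*q + q^4 - 4*q^3 + q^2*(-10)) + (4*q^2 - 6*q^3 + 5*q - 4*q^4 + q^5)
= q^5-10 * q^3 + q * 33-3 * q^4-6 * q^2-15
d) q^5-10 * q^3 + q * 33-3 * q^4-6 * q^2-15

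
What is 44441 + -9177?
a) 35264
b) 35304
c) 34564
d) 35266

44441 + -9177 = 35264
a) 35264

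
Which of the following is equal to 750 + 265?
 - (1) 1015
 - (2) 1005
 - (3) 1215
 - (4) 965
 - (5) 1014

750 + 265 = 1015
1) 1015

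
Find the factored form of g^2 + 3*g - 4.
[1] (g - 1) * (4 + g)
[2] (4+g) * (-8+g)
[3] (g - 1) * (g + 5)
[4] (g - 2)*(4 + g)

We need to factor g^2 + 3*g - 4.
The factored form is (g - 1) * (4 + g).
1) (g - 1) * (4 + g)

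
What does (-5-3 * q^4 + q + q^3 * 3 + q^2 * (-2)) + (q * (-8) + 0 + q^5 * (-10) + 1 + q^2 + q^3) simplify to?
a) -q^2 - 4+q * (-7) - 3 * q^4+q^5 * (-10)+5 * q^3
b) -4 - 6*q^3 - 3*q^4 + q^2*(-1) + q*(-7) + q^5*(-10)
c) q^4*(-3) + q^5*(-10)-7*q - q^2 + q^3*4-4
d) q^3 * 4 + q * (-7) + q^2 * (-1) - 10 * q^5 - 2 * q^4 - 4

Adding the polynomials and combining like terms:
(-5 - 3*q^4 + q + q^3*3 + q^2*(-2)) + (q*(-8) + 0 + q^5*(-10) + 1 + q^2 + q^3)
= q^4*(-3) + q^5*(-10)-7*q - q^2 + q^3*4-4
c) q^4*(-3) + q^5*(-10)-7*q - q^2 + q^3*4-4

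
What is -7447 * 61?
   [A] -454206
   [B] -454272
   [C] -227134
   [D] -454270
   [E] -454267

-7447 * 61 = -454267
E) -454267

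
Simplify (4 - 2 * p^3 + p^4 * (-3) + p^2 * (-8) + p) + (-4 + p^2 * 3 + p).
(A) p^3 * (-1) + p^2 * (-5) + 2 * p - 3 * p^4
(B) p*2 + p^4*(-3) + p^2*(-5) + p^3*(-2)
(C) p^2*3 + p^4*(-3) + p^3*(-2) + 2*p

Adding the polynomials and combining like terms:
(4 - 2*p^3 + p^4*(-3) + p^2*(-8) + p) + (-4 + p^2*3 + p)
= p*2 + p^4*(-3) + p^2*(-5) + p^3*(-2)
B) p*2 + p^4*(-3) + p^2*(-5) + p^3*(-2)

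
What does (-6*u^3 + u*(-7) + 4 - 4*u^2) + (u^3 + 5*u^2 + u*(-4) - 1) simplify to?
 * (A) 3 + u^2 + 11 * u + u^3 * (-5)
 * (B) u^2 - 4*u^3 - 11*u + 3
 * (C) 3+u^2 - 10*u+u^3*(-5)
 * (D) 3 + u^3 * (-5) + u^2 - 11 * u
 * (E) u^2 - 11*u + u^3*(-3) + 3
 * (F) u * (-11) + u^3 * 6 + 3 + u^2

Adding the polynomials and combining like terms:
(-6*u^3 + u*(-7) + 4 - 4*u^2) + (u^3 + 5*u^2 + u*(-4) - 1)
= 3 + u^3 * (-5) + u^2 - 11 * u
D) 3 + u^3 * (-5) + u^2 - 11 * u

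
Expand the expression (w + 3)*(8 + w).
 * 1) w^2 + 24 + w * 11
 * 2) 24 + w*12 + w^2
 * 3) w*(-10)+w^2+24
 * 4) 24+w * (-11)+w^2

Expanding (w + 3)*(8 + w):
= w^2 + 24 + w * 11
1) w^2 + 24 + w * 11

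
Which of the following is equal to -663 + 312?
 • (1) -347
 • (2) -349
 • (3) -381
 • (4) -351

-663 + 312 = -351
4) -351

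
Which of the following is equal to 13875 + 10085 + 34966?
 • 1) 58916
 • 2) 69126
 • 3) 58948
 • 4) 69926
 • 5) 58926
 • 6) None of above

First: 13875 + 10085 = 23960
Then: 23960 + 34966 = 58926
5) 58926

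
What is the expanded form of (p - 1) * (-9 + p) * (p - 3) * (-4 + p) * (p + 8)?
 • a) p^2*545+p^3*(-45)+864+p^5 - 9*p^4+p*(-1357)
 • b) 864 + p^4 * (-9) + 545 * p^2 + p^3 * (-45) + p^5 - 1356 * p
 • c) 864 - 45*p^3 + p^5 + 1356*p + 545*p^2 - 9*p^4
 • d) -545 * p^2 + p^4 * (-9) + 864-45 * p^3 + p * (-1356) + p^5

Expanding (p - 1) * (-9 + p) * (p - 3) * (-4 + p) * (p + 8):
= 864 + p^4 * (-9) + 545 * p^2 + p^3 * (-45) + p^5 - 1356 * p
b) 864 + p^4 * (-9) + 545 * p^2 + p^3 * (-45) + p^5 - 1356 * p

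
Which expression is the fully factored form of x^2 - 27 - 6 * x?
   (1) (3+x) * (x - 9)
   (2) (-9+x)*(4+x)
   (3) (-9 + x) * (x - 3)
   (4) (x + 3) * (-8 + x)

We need to factor x^2 - 27 - 6 * x.
The factored form is (3+x) * (x - 9).
1) (3+x) * (x - 9)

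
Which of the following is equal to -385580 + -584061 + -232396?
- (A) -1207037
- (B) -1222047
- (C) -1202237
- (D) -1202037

First: -385580 + -584061 = -969641
Then: -969641 + -232396 = -1202037
D) -1202037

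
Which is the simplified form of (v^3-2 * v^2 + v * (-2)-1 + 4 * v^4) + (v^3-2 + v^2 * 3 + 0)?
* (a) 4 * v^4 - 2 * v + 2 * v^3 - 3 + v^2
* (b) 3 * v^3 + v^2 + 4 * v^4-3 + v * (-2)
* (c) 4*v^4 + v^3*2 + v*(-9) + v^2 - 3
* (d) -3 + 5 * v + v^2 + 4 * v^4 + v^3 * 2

Adding the polynomials and combining like terms:
(v^3 - 2*v^2 + v*(-2) - 1 + 4*v^4) + (v^3 - 2 + v^2*3 + 0)
= 4 * v^4 - 2 * v + 2 * v^3 - 3 + v^2
a) 4 * v^4 - 2 * v + 2 * v^3 - 3 + v^2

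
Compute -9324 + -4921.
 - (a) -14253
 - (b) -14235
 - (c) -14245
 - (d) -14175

-9324 + -4921 = -14245
c) -14245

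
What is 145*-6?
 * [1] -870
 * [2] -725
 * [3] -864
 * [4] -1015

145 * -6 = -870
1) -870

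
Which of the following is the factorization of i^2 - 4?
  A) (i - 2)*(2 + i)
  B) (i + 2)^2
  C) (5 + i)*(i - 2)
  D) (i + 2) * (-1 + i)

We need to factor i^2 - 4.
The factored form is (i - 2)*(2 + i).
A) (i - 2)*(2 + i)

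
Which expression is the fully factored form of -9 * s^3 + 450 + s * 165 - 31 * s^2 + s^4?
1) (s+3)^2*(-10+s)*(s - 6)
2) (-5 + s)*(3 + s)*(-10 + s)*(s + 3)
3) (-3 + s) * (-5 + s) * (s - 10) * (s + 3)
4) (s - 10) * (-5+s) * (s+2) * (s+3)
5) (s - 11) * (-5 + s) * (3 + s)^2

We need to factor -9 * s^3 + 450 + s * 165 - 31 * s^2 + s^4.
The factored form is (-5 + s)*(3 + s)*(-10 + s)*(s + 3).
2) (-5 + s)*(3 + s)*(-10 + s)*(s + 3)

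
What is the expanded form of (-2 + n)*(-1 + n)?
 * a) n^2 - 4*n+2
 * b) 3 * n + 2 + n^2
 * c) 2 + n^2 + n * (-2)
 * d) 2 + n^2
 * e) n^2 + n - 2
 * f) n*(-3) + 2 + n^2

Expanding (-2 + n)*(-1 + n):
= n*(-3) + 2 + n^2
f) n*(-3) + 2 + n^2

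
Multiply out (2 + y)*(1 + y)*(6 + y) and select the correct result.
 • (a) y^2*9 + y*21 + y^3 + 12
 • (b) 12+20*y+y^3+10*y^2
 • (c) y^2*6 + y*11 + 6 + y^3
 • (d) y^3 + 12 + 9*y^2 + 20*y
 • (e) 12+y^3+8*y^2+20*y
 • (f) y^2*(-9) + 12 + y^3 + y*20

Expanding (2 + y)*(1 + y)*(6 + y):
= y^3 + 12 + 9*y^2 + 20*y
d) y^3 + 12 + 9*y^2 + 20*y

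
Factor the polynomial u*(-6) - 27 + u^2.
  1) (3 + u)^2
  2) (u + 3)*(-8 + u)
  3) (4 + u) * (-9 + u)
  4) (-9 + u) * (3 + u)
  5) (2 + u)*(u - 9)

We need to factor u*(-6) - 27 + u^2.
The factored form is (-9 + u) * (3 + u).
4) (-9 + u) * (3 + u)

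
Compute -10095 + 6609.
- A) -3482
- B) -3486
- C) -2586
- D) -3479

-10095 + 6609 = -3486
B) -3486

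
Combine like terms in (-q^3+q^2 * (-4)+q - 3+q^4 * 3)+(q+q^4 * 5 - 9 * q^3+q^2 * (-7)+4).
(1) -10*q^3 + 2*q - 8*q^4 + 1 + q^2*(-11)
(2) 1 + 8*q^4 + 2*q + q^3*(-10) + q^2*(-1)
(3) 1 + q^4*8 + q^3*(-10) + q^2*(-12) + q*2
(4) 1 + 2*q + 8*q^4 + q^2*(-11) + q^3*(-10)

Adding the polynomials and combining like terms:
(-q^3 + q^2*(-4) + q - 3 + q^4*3) + (q + q^4*5 - 9*q^3 + q^2*(-7) + 4)
= 1 + 2*q + 8*q^4 + q^2*(-11) + q^3*(-10)
4) 1 + 2*q + 8*q^4 + q^2*(-11) + q^3*(-10)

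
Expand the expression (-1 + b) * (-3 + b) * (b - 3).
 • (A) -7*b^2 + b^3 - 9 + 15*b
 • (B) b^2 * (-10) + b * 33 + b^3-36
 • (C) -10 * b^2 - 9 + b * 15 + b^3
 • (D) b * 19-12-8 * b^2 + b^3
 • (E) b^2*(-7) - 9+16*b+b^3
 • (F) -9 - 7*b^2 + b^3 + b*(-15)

Expanding (-1 + b) * (-3 + b) * (b - 3):
= -7*b^2 + b^3 - 9 + 15*b
A) -7*b^2 + b^3 - 9 + 15*b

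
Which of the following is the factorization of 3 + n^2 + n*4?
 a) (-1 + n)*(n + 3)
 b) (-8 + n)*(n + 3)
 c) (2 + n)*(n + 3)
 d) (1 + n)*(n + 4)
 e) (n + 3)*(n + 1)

We need to factor 3 + n^2 + n*4.
The factored form is (n + 3)*(n + 1).
e) (n + 3)*(n + 1)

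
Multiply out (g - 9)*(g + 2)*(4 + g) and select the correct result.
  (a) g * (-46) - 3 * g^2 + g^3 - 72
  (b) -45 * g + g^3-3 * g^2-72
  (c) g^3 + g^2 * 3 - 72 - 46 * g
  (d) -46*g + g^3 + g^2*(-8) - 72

Expanding (g - 9)*(g + 2)*(4 + g):
= g * (-46) - 3 * g^2 + g^3 - 72
a) g * (-46) - 3 * g^2 + g^3 - 72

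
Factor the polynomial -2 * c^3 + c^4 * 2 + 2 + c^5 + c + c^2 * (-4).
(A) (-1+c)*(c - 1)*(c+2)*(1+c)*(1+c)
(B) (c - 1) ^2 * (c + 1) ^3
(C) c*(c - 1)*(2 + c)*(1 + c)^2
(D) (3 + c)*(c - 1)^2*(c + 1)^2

We need to factor -2 * c^3 + c^4 * 2 + 2 + c^5 + c + c^2 * (-4).
The factored form is (-1+c)*(c - 1)*(c+2)*(1+c)*(1+c).
A) (-1+c)*(c - 1)*(c+2)*(1+c)*(1+c)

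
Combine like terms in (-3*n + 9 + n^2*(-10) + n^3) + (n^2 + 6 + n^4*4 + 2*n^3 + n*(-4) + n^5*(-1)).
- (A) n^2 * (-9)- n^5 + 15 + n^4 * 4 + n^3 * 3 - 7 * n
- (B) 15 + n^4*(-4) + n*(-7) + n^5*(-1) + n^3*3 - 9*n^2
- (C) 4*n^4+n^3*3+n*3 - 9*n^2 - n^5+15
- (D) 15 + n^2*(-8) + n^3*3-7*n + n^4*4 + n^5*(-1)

Adding the polynomials and combining like terms:
(-3*n + 9 + n^2*(-10) + n^3) + (n^2 + 6 + n^4*4 + 2*n^3 + n*(-4) + n^5*(-1))
= n^2 * (-9)- n^5 + 15 + n^4 * 4 + n^3 * 3 - 7 * n
A) n^2 * (-9)- n^5 + 15 + n^4 * 4 + n^3 * 3 - 7 * n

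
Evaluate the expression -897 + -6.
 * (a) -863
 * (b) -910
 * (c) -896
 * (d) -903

-897 + -6 = -903
d) -903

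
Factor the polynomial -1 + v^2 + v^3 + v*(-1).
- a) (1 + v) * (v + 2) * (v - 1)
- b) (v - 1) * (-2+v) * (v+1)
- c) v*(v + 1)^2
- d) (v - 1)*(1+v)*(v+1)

We need to factor -1 + v^2 + v^3 + v*(-1).
The factored form is (v - 1)*(1+v)*(v+1).
d) (v - 1)*(1+v)*(v+1)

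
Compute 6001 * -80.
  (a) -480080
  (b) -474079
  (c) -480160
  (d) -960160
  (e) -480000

6001 * -80 = -480080
a) -480080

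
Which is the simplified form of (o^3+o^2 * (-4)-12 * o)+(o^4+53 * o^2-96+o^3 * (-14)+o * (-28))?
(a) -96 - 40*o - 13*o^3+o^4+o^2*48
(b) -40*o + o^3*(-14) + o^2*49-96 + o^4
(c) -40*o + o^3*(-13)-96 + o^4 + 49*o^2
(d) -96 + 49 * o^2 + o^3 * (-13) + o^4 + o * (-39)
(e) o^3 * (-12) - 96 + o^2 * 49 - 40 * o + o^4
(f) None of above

Adding the polynomials and combining like terms:
(o^3 + o^2*(-4) - 12*o) + (o^4 + 53*o^2 - 96 + o^3*(-14) + o*(-28))
= -40*o + o^3*(-13)-96 + o^4 + 49*o^2
c) -40*o + o^3*(-13)-96 + o^4 + 49*o^2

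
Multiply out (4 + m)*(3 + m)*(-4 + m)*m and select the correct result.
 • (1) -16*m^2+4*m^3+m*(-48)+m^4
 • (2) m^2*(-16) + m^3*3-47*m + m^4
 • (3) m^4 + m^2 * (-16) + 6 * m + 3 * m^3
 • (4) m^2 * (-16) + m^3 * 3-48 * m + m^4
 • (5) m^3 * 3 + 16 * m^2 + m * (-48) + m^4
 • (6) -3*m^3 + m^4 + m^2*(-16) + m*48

Expanding (4 + m)*(3 + m)*(-4 + m)*m:
= m^2 * (-16) + m^3 * 3-48 * m + m^4
4) m^2 * (-16) + m^3 * 3-48 * m + m^4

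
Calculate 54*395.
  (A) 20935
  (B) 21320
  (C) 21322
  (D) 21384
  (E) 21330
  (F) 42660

54 * 395 = 21330
E) 21330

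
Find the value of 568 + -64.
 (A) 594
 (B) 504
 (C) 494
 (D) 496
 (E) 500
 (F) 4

568 + -64 = 504
B) 504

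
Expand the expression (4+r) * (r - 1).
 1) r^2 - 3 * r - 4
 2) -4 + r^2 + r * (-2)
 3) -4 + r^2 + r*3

Expanding (4+r) * (r - 1):
= -4 + r^2 + r*3
3) -4 + r^2 + r*3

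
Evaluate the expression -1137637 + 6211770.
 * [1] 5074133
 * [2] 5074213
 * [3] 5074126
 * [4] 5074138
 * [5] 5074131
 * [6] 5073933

-1137637 + 6211770 = 5074133
1) 5074133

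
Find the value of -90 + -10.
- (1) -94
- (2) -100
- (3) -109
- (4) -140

-90 + -10 = -100
2) -100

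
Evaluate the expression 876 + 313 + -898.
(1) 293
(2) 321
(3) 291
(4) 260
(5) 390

First: 876 + 313 = 1189
Then: 1189 + -898 = 291
3) 291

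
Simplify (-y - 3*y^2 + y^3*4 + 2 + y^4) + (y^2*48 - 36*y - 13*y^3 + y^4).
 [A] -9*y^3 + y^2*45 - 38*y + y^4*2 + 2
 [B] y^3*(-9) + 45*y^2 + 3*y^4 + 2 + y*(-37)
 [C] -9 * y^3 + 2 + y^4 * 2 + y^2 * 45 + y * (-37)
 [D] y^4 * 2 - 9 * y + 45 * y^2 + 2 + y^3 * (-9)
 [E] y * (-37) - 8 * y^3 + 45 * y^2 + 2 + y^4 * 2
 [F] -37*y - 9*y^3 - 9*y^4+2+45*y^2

Adding the polynomials and combining like terms:
(-y - 3*y^2 + y^3*4 + 2 + y^4) + (y^2*48 - 36*y - 13*y^3 + y^4)
= -9 * y^3 + 2 + y^4 * 2 + y^2 * 45 + y * (-37)
C) -9 * y^3 + 2 + y^4 * 2 + y^2 * 45 + y * (-37)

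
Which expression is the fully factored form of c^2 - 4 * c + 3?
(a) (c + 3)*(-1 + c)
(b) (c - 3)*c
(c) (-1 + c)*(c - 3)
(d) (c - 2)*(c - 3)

We need to factor c^2 - 4 * c + 3.
The factored form is (-1 + c)*(c - 3).
c) (-1 + c)*(c - 3)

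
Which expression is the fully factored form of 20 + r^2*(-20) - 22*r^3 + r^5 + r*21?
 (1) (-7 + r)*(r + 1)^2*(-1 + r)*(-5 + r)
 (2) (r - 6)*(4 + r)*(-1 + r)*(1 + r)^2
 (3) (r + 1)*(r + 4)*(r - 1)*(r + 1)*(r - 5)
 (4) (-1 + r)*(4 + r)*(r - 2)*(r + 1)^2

We need to factor 20 + r^2*(-20) - 22*r^3 + r^5 + r*21.
The factored form is (r + 1)*(r + 4)*(r - 1)*(r + 1)*(r - 5).
3) (r + 1)*(r + 4)*(r - 1)*(r + 1)*(r - 5)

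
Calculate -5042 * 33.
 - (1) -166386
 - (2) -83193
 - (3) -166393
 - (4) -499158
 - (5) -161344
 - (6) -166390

-5042 * 33 = -166386
1) -166386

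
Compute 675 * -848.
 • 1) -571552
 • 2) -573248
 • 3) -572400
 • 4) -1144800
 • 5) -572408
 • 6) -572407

675 * -848 = -572400
3) -572400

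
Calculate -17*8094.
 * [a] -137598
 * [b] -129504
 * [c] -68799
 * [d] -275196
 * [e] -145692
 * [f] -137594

-17 * 8094 = -137598
a) -137598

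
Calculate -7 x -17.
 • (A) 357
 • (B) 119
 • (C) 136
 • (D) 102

-7 * -17 = 119
B) 119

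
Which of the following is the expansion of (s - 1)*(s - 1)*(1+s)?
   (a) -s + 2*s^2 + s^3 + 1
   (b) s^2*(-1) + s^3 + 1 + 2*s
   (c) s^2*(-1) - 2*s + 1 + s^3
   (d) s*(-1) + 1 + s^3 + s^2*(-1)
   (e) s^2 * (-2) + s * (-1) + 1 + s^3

Expanding (s - 1)*(s - 1)*(1+s):
= s*(-1) + 1 + s^3 + s^2*(-1)
d) s*(-1) + 1 + s^3 + s^2*(-1)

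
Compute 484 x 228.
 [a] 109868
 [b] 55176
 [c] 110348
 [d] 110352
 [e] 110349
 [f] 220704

484 * 228 = 110352
d) 110352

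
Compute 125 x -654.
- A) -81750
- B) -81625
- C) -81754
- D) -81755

125 * -654 = -81750
A) -81750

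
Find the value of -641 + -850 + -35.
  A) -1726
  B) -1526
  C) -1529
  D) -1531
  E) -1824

First: -641 + -850 = -1491
Then: -1491 + -35 = -1526
B) -1526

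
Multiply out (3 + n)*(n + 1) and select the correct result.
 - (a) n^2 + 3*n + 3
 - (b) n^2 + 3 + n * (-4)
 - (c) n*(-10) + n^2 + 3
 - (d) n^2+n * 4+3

Expanding (3 + n)*(n + 1):
= n^2+n * 4+3
d) n^2+n * 4+3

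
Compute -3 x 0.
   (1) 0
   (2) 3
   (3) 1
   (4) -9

-3 * 0 = 0
1) 0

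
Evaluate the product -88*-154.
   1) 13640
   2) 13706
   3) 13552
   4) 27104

-88 * -154 = 13552
3) 13552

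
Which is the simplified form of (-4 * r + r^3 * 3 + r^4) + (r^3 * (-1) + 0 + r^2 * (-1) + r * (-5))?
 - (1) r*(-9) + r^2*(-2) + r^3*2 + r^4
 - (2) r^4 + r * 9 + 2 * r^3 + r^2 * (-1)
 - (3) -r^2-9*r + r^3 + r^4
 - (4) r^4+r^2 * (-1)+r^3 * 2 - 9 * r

Adding the polynomials and combining like terms:
(-4*r + r^3*3 + r^4) + (r^3*(-1) + 0 + r^2*(-1) + r*(-5))
= r^4+r^2 * (-1)+r^3 * 2 - 9 * r
4) r^4+r^2 * (-1)+r^3 * 2 - 9 * r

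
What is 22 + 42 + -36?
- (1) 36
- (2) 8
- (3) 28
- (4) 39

First: 22 + 42 = 64
Then: 64 + -36 = 28
3) 28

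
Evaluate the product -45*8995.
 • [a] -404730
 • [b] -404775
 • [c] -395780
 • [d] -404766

-45 * 8995 = -404775
b) -404775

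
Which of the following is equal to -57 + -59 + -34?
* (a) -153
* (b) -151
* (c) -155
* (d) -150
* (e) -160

First: -57 + -59 = -116
Then: -116 + -34 = -150
d) -150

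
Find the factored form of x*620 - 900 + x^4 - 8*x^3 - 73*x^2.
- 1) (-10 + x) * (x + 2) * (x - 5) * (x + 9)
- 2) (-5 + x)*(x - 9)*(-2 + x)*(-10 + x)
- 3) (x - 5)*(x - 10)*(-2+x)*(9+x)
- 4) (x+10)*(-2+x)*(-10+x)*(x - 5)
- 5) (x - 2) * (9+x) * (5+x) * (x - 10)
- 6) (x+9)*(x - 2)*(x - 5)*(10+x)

We need to factor x*620 - 900 + x^4 - 8*x^3 - 73*x^2.
The factored form is (x - 5)*(x - 10)*(-2+x)*(9+x).
3) (x - 5)*(x - 10)*(-2+x)*(9+x)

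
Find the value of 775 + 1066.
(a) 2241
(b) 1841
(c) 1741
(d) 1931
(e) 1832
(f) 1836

775 + 1066 = 1841
b) 1841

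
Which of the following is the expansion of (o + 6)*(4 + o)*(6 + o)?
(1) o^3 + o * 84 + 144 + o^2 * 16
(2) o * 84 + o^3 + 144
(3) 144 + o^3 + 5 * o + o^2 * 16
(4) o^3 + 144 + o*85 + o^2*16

Expanding (o + 6)*(4 + o)*(6 + o):
= o^3 + o * 84 + 144 + o^2 * 16
1) o^3 + o * 84 + 144 + o^2 * 16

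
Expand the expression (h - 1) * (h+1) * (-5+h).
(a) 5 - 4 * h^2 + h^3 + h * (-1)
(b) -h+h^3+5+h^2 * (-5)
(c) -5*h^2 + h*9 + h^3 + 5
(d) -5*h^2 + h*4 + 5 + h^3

Expanding (h - 1) * (h+1) * (-5+h):
= -h+h^3+5+h^2 * (-5)
b) -h+h^3+5+h^2 * (-5)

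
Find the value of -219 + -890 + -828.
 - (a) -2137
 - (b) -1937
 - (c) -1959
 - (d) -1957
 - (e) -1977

First: -219 + -890 = -1109
Then: -1109 + -828 = -1937
b) -1937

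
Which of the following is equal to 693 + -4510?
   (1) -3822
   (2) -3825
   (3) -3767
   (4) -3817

693 + -4510 = -3817
4) -3817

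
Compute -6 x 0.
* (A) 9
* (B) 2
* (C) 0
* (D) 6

-6 * 0 = 0
C) 0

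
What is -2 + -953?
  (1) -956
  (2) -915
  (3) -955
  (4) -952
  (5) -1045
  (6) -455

-2 + -953 = -955
3) -955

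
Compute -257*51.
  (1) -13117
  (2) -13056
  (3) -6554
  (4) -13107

-257 * 51 = -13107
4) -13107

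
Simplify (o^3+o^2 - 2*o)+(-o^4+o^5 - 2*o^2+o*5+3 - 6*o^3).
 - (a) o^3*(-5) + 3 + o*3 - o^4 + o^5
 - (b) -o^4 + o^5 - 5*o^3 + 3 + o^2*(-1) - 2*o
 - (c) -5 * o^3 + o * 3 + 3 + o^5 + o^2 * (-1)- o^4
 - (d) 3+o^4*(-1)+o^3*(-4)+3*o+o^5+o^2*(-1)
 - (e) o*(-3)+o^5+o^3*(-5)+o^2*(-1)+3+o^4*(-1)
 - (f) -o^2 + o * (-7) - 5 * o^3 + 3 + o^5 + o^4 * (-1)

Adding the polynomials and combining like terms:
(o^3 + o^2 - 2*o) + (-o^4 + o^5 - 2*o^2 + o*5 + 3 - 6*o^3)
= -5 * o^3 + o * 3 + 3 + o^5 + o^2 * (-1)- o^4
c) -5 * o^3 + o * 3 + 3 + o^5 + o^2 * (-1)- o^4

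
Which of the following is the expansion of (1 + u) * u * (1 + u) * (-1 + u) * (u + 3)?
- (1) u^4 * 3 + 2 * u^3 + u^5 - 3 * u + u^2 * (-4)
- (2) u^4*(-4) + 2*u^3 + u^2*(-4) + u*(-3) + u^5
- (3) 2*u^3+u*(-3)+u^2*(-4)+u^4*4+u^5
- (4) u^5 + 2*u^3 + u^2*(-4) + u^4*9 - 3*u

Expanding (1 + u) * u * (1 + u) * (-1 + u) * (u + 3):
= 2*u^3+u*(-3)+u^2*(-4)+u^4*4+u^5
3) 2*u^3+u*(-3)+u^2*(-4)+u^4*4+u^5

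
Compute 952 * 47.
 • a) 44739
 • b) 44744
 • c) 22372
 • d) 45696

952 * 47 = 44744
b) 44744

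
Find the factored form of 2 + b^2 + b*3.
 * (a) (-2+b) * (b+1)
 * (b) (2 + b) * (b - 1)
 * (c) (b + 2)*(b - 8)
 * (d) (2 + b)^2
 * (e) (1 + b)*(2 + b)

We need to factor 2 + b^2 + b*3.
The factored form is (1 + b)*(2 + b).
e) (1 + b)*(2 + b)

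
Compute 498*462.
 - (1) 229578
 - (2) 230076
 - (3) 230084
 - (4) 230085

498 * 462 = 230076
2) 230076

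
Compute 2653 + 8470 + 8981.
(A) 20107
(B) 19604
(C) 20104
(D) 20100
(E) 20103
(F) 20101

First: 2653 + 8470 = 11123
Then: 11123 + 8981 = 20104
C) 20104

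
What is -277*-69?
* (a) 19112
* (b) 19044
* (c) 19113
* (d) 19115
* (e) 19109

-277 * -69 = 19113
c) 19113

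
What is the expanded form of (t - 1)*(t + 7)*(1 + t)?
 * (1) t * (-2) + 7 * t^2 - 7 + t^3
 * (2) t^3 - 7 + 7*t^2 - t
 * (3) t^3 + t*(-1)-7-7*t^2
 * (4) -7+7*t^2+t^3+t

Expanding (t - 1)*(t + 7)*(1 + t):
= t^3 - 7 + 7*t^2 - t
2) t^3 - 7 + 7*t^2 - t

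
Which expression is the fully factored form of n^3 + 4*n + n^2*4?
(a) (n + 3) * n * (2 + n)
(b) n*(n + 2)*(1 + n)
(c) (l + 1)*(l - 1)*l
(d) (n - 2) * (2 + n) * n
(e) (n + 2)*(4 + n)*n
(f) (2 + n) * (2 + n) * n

We need to factor n^3 + 4*n + n^2*4.
The factored form is (2 + n) * (2 + n) * n.
f) (2 + n) * (2 + n) * n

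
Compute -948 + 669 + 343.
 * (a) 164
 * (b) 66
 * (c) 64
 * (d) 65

First: -948 + 669 = -279
Then: -279 + 343 = 64
c) 64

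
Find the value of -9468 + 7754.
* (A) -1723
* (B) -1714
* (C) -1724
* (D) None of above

-9468 + 7754 = -1714
B) -1714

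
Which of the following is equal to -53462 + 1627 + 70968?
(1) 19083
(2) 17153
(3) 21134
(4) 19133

First: -53462 + 1627 = -51835
Then: -51835 + 70968 = 19133
4) 19133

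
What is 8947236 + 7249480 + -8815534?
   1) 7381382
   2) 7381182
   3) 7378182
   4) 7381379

First: 8947236 + 7249480 = 16196716
Then: 16196716 + -8815534 = 7381182
2) 7381182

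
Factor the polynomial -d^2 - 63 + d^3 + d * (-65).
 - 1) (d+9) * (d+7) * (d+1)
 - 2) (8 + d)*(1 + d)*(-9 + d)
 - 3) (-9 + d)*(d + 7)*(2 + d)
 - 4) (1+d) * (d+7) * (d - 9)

We need to factor -d^2 - 63 + d^3 + d * (-65).
The factored form is (1+d) * (d+7) * (d - 9).
4) (1+d) * (d+7) * (d - 9)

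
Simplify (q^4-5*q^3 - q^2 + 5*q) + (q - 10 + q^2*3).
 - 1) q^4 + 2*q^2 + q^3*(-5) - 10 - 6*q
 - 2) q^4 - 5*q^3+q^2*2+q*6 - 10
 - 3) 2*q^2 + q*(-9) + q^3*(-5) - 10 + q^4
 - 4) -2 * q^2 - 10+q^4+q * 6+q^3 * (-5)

Adding the polynomials and combining like terms:
(q^4 - 5*q^3 - q^2 + 5*q) + (q - 10 + q^2*3)
= q^4 - 5*q^3+q^2*2+q*6 - 10
2) q^4 - 5*q^3+q^2*2+q*6 - 10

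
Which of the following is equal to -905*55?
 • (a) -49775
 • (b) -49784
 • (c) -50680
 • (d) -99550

-905 * 55 = -49775
a) -49775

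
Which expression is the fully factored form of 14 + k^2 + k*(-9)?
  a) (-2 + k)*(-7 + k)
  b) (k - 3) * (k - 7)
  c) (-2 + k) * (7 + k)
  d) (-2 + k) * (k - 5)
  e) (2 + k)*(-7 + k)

We need to factor 14 + k^2 + k*(-9).
The factored form is (-2 + k)*(-7 + k).
a) (-2 + k)*(-7 + k)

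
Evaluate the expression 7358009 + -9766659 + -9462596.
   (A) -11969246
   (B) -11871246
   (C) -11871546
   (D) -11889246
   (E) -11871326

First: 7358009 + -9766659 = -2408650
Then: -2408650 + -9462596 = -11871246
B) -11871246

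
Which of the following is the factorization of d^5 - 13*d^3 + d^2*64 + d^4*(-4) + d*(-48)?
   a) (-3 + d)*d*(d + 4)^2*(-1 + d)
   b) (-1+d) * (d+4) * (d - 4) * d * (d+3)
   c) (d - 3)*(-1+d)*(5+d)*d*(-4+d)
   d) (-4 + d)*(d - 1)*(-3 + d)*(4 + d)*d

We need to factor d^5 - 13*d^3 + d^2*64 + d^4*(-4) + d*(-48).
The factored form is (-4 + d)*(d - 1)*(-3 + d)*(4 + d)*d.
d) (-4 + d)*(d - 1)*(-3 + d)*(4 + d)*d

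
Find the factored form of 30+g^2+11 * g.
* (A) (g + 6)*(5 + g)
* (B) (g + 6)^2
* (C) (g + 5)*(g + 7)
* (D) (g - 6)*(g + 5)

We need to factor 30+g^2+11 * g.
The factored form is (g + 6)*(5 + g).
A) (g + 6)*(5 + g)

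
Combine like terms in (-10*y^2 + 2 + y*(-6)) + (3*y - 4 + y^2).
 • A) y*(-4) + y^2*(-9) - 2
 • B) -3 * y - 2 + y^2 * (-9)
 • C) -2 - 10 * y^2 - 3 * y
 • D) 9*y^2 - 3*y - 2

Adding the polynomials and combining like terms:
(-10*y^2 + 2 + y*(-6)) + (3*y - 4 + y^2)
= -3 * y - 2 + y^2 * (-9)
B) -3 * y - 2 + y^2 * (-9)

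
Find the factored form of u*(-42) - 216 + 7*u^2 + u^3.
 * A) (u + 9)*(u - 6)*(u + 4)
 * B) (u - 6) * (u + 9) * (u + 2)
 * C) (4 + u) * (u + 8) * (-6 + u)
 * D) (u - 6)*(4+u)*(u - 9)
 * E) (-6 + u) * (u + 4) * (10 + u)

We need to factor u*(-42) - 216 + 7*u^2 + u^3.
The factored form is (u + 9)*(u - 6)*(u + 4).
A) (u + 9)*(u - 6)*(u + 4)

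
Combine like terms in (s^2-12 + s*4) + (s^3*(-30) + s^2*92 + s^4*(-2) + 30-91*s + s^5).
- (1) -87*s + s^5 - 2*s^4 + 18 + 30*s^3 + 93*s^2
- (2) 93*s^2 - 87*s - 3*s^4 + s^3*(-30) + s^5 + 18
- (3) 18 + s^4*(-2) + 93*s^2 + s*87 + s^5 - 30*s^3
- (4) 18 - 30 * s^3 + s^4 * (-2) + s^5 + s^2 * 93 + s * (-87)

Adding the polynomials and combining like terms:
(s^2 - 12 + s*4) + (s^3*(-30) + s^2*92 + s^4*(-2) + 30 - 91*s + s^5)
= 18 - 30 * s^3 + s^4 * (-2) + s^5 + s^2 * 93 + s * (-87)
4) 18 - 30 * s^3 + s^4 * (-2) + s^5 + s^2 * 93 + s * (-87)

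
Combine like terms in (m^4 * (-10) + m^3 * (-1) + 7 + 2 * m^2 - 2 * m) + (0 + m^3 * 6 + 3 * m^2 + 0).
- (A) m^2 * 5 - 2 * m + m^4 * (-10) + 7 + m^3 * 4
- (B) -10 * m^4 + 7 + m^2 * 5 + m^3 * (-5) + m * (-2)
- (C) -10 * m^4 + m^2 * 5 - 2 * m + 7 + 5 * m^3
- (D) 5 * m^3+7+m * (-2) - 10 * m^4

Adding the polynomials and combining like terms:
(m^4*(-10) + m^3*(-1) + 7 + 2*m^2 - 2*m) + (0 + m^3*6 + 3*m^2 + 0)
= -10 * m^4 + m^2 * 5 - 2 * m + 7 + 5 * m^3
C) -10 * m^4 + m^2 * 5 - 2 * m + 7 + 5 * m^3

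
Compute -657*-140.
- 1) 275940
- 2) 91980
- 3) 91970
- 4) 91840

-657 * -140 = 91980
2) 91980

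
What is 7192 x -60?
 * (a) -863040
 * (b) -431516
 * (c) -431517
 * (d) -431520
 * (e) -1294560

7192 * -60 = -431520
d) -431520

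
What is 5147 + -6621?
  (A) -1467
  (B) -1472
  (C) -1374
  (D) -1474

5147 + -6621 = -1474
D) -1474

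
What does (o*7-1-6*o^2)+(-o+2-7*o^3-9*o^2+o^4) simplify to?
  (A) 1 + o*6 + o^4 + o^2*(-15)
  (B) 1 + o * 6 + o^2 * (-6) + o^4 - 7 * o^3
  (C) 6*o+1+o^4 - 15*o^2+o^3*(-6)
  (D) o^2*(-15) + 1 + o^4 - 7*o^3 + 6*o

Adding the polynomials and combining like terms:
(o*7 - 1 - 6*o^2) + (-o + 2 - 7*o^3 - 9*o^2 + o^4)
= o^2*(-15) + 1 + o^4 - 7*o^3 + 6*o
D) o^2*(-15) + 1 + o^4 - 7*o^3 + 6*o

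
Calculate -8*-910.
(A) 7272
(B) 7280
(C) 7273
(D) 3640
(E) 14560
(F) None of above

-8 * -910 = 7280
B) 7280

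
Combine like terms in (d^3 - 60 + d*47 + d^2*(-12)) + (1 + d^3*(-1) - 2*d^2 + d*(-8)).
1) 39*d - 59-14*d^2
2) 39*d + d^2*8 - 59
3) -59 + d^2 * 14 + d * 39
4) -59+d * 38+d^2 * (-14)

Adding the polynomials and combining like terms:
(d^3 - 60 + d*47 + d^2*(-12)) + (1 + d^3*(-1) - 2*d^2 + d*(-8))
= 39*d - 59-14*d^2
1) 39*d - 59-14*d^2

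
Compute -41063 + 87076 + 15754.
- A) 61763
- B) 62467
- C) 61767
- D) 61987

First: -41063 + 87076 = 46013
Then: 46013 + 15754 = 61767
C) 61767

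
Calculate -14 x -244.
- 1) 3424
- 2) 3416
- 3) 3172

-14 * -244 = 3416
2) 3416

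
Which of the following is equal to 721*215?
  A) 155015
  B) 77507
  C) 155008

721 * 215 = 155015
A) 155015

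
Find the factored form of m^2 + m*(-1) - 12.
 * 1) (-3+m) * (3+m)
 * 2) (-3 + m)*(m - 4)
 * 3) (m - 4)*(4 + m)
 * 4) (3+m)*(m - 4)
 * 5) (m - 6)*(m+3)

We need to factor m^2 + m*(-1) - 12.
The factored form is (3+m)*(m - 4).
4) (3+m)*(m - 4)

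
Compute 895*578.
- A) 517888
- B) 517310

895 * 578 = 517310
B) 517310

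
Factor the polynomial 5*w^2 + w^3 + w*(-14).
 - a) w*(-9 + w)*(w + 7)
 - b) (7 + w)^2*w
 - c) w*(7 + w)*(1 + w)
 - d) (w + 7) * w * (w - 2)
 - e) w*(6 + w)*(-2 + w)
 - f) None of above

We need to factor 5*w^2 + w^3 + w*(-14).
The factored form is (w + 7) * w * (w - 2).
d) (w + 7) * w * (w - 2)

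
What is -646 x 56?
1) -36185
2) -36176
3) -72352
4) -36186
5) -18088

-646 * 56 = -36176
2) -36176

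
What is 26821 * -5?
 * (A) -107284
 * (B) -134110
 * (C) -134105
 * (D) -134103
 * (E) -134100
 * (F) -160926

26821 * -5 = -134105
C) -134105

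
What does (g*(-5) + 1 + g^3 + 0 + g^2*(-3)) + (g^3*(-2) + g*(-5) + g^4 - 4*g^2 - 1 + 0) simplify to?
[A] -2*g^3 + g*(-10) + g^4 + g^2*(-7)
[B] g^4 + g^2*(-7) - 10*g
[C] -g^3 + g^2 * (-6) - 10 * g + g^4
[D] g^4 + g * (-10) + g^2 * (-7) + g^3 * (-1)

Adding the polynomials and combining like terms:
(g*(-5) + 1 + g^3 + 0 + g^2*(-3)) + (g^3*(-2) + g*(-5) + g^4 - 4*g^2 - 1 + 0)
= g^4 + g * (-10) + g^2 * (-7) + g^3 * (-1)
D) g^4 + g * (-10) + g^2 * (-7) + g^3 * (-1)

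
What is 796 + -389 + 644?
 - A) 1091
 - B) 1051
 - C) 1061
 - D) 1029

First: 796 + -389 = 407
Then: 407 + 644 = 1051
B) 1051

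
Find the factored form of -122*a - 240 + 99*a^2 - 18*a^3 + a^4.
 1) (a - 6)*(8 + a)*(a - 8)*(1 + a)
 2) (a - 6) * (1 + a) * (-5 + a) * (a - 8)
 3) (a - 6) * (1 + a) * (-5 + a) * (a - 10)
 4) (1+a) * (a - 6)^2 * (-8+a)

We need to factor -122*a - 240 + 99*a^2 - 18*a^3 + a^4.
The factored form is (a - 6) * (1 + a) * (-5 + a) * (a - 8).
2) (a - 6) * (1 + a) * (-5 + a) * (a - 8)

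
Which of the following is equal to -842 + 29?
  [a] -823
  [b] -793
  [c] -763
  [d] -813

-842 + 29 = -813
d) -813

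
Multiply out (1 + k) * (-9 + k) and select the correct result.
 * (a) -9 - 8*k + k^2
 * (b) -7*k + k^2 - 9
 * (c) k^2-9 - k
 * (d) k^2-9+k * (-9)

Expanding (1 + k) * (-9 + k):
= -9 - 8*k + k^2
a) -9 - 8*k + k^2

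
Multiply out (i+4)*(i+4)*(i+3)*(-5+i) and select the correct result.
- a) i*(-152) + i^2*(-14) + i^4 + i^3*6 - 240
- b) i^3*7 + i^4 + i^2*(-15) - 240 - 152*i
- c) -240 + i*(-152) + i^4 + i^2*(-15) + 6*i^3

Expanding (i+4)*(i+4)*(i+3)*(-5+i):
= -240 + i*(-152) + i^4 + i^2*(-15) + 6*i^3
c) -240 + i*(-152) + i^4 + i^2*(-15) + 6*i^3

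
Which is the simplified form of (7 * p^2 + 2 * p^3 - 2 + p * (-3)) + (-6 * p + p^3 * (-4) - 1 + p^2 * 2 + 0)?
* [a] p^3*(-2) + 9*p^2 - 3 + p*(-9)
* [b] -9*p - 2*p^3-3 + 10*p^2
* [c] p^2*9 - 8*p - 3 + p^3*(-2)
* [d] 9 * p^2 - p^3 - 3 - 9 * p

Adding the polynomials and combining like terms:
(7*p^2 + 2*p^3 - 2 + p*(-3)) + (-6*p + p^3*(-4) - 1 + p^2*2 + 0)
= p^3*(-2) + 9*p^2 - 3 + p*(-9)
a) p^3*(-2) + 9*p^2 - 3 + p*(-9)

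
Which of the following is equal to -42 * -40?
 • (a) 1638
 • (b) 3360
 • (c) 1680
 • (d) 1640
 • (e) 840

-42 * -40 = 1680
c) 1680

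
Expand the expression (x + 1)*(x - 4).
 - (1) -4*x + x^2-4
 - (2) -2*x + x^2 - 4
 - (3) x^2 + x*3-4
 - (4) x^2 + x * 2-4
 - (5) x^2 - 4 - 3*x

Expanding (x + 1)*(x - 4):
= x^2 - 4 - 3*x
5) x^2 - 4 - 3*x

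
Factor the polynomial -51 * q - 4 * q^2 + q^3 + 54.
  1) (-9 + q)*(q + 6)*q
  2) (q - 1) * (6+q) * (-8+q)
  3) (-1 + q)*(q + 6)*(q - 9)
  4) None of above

We need to factor -51 * q - 4 * q^2 + q^3 + 54.
The factored form is (-1 + q)*(q + 6)*(q - 9).
3) (-1 + q)*(q + 6)*(q - 9)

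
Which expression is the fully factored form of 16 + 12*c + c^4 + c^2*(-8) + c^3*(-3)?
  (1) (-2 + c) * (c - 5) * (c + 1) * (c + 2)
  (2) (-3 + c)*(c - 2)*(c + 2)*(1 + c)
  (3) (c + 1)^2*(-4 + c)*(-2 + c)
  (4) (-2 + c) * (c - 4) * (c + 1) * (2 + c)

We need to factor 16 + 12*c + c^4 + c^2*(-8) + c^3*(-3).
The factored form is (-2 + c) * (c - 4) * (c + 1) * (2 + c).
4) (-2 + c) * (c - 4) * (c + 1) * (2 + c)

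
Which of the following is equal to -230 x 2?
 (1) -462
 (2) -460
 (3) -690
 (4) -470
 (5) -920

-230 * 2 = -460
2) -460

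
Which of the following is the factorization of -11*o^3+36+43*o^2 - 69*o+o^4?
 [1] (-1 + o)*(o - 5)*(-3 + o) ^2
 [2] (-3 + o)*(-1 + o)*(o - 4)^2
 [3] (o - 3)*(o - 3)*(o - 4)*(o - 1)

We need to factor -11*o^3+36+43*o^2 - 69*o+o^4.
The factored form is (o - 3)*(o - 3)*(o - 4)*(o - 1).
3) (o - 3)*(o - 3)*(o - 4)*(o - 1)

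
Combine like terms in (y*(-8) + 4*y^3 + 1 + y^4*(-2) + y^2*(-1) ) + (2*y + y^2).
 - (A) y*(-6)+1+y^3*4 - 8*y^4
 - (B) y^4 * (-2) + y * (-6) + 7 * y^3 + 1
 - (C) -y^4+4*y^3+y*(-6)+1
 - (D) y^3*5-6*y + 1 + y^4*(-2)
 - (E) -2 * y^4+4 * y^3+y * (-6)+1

Adding the polynomials and combining like terms:
(y*(-8) + 4*y^3 + 1 + y^4*(-2) + y^2*(-1)) + (2*y + y^2)
= -2 * y^4+4 * y^3+y * (-6)+1
E) -2 * y^4+4 * y^3+y * (-6)+1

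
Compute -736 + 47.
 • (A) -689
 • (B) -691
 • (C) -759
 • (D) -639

-736 + 47 = -689
A) -689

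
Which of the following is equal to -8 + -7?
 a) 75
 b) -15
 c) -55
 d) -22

-8 + -7 = -15
b) -15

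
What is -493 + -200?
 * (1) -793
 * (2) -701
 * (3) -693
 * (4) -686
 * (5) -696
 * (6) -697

-493 + -200 = -693
3) -693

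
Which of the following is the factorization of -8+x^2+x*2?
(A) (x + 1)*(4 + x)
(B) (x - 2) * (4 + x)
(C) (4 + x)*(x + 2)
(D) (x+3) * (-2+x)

We need to factor -8+x^2+x*2.
The factored form is (x - 2) * (4 + x).
B) (x - 2) * (4 + x)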